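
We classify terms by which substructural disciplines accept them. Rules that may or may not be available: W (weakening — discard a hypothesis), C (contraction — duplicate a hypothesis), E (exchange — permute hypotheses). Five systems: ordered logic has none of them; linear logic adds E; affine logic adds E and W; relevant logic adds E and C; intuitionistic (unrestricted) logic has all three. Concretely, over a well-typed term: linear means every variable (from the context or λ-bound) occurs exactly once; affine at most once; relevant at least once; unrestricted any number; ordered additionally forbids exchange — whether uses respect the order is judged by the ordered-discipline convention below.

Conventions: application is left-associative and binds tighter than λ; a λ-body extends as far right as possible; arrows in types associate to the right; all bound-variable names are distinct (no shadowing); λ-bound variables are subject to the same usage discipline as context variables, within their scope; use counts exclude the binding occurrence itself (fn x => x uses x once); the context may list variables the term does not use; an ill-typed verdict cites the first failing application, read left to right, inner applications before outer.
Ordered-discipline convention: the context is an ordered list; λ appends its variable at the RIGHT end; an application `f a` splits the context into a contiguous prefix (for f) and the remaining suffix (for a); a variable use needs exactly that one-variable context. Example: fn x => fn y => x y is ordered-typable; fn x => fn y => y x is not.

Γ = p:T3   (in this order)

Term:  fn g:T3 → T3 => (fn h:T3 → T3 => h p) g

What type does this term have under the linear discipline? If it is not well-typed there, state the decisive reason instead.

term : (T3 → T3) → T3
use counts: p=1, g [bound]=1, h [bound]=1
uses in reading order: h, p, g
typing: well-typed — term : (T3 → T3) → T3
all disciplines: ordered ✗; linear ✓; affine ✓; relevant ✓; unrestricted ✓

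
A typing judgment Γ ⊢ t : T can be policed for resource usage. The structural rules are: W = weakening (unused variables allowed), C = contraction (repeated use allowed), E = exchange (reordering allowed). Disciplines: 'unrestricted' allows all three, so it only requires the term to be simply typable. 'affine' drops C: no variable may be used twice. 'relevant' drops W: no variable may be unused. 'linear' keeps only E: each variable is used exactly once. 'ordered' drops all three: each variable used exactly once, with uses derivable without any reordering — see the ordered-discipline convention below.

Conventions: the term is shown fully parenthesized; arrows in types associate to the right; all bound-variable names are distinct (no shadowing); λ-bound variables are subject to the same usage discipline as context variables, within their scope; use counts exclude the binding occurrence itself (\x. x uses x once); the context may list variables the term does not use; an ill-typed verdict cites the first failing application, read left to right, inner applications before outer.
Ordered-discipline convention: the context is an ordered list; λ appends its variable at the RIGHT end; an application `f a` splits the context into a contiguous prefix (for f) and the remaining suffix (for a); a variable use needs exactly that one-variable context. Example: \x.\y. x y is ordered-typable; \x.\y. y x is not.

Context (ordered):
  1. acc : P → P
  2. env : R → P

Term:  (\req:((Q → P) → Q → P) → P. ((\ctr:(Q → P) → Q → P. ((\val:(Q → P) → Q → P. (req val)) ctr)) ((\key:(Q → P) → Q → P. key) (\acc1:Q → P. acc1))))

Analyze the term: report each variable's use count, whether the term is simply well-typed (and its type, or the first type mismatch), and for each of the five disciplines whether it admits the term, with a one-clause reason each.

use counts: acc=0, env=0, req (λ-bound)=1, ctr (λ-bound)=1, val (λ-bound)=1, key (λ-bound)=1, acc1 (λ-bound)=1
order of uses: req, val, ctr, key, acc1
typing: well-typed — term : (((Q → P) → Q → P) → P) → P
ordered ✗ (needs weakening: acc, env unused)
linear ✗ (needs weakening: acc, env unused)
affine ✓ (no duplicate uses among acc, env, req, ctr, val, key, acc1)
relevant ✗ (needs weakening: acc, env unused)
unrestricted ✓ (well-typed at (((Q → P) → Q → P) → P) → P; no restrictions here)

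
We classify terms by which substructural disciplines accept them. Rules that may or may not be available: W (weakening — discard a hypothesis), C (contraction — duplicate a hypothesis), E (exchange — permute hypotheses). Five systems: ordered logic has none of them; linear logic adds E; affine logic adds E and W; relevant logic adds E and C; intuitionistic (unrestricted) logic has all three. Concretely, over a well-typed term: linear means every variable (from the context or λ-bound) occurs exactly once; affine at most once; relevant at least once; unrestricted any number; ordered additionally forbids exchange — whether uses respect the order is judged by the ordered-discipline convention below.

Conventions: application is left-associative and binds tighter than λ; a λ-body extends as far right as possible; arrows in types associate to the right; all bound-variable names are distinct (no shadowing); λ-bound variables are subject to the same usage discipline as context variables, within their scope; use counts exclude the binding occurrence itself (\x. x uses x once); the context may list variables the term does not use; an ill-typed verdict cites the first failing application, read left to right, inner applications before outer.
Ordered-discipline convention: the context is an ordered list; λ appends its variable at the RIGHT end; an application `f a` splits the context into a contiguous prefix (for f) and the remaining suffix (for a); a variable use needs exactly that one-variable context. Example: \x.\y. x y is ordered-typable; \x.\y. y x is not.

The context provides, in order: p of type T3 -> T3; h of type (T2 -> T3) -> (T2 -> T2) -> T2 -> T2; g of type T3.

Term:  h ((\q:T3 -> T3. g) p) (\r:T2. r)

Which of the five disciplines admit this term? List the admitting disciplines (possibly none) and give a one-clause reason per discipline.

accepted by: none
counts: p: 1, h: 1, g: 1, q (λ-bound): 0, r (λ-bound): 1
uses in reading order: h, g, p, r
typing: ill-typed: argument of type T3 where T2 -> T3 is required
ordered ✗ (not simply typable)
linear ✗ (fails simple typing)
affine ✗ (a type mismatch blocks all five)
relevant ✗ (the type mismatch rejects it)
unrestricted ✗ (not simply typable)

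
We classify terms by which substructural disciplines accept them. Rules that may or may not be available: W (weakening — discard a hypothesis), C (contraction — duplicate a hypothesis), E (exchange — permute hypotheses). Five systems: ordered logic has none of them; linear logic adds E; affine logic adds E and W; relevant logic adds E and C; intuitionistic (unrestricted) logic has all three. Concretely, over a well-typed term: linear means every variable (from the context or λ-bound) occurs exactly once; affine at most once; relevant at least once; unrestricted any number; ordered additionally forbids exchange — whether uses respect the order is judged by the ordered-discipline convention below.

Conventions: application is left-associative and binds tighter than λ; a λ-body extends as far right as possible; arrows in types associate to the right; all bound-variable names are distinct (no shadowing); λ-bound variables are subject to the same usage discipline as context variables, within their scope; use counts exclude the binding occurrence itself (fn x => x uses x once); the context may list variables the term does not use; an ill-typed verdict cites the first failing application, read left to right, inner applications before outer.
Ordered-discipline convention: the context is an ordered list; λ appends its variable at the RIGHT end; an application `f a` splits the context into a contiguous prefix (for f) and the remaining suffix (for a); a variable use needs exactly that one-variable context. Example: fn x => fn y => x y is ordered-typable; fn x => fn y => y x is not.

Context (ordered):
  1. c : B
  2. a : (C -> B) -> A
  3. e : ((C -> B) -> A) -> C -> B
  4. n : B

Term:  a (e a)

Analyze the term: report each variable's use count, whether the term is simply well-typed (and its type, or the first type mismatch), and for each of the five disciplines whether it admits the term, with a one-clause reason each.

counts: c: 0, a: 2, e: 1, n: 0
use order (left to right): a, e, a
typing: well-typed — term : A
ordered ✗ (uses contraction: a ×2; unused: c, n — weakening required)
linear ✗ (uses contraction: a ×2; unused: c, n — weakening required)
affine ✗ (uses contraction: a ×2)
relevant ✗ (unused: c, n — weakening required)
unrestricted ✓ (simply typable at A; W, C, E all held)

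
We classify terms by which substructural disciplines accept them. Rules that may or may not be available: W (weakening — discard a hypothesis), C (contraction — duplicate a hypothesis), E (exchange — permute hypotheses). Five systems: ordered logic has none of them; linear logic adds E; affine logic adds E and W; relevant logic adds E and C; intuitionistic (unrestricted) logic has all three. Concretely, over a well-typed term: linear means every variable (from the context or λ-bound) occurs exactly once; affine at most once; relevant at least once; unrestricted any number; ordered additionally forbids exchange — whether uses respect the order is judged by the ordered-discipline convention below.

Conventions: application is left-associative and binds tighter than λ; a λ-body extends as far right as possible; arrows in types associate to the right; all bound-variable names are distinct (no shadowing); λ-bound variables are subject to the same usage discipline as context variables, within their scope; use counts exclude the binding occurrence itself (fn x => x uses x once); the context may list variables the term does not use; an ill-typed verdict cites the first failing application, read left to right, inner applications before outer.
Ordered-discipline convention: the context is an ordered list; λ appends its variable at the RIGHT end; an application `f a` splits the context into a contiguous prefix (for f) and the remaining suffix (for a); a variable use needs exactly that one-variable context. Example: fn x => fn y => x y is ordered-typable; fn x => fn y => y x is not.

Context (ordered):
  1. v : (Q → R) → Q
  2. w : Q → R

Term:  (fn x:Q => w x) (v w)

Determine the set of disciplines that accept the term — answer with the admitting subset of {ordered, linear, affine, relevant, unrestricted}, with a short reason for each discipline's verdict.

accepted by: relevant, unrestricted
variable uses: v=1, w=2, x (bound)=1
use order (left to right): w, x, v, w
typing: well-typed — term : R
ordered: ✗, needs contraction — w ×2
linear: ✗, needs contraction — w ×2
affine: ✗, needs contraction — w ×2
relevant: ✓, at least one use each (v, w, x)
unrestricted: ✓, type-checks (R) and nothing is barred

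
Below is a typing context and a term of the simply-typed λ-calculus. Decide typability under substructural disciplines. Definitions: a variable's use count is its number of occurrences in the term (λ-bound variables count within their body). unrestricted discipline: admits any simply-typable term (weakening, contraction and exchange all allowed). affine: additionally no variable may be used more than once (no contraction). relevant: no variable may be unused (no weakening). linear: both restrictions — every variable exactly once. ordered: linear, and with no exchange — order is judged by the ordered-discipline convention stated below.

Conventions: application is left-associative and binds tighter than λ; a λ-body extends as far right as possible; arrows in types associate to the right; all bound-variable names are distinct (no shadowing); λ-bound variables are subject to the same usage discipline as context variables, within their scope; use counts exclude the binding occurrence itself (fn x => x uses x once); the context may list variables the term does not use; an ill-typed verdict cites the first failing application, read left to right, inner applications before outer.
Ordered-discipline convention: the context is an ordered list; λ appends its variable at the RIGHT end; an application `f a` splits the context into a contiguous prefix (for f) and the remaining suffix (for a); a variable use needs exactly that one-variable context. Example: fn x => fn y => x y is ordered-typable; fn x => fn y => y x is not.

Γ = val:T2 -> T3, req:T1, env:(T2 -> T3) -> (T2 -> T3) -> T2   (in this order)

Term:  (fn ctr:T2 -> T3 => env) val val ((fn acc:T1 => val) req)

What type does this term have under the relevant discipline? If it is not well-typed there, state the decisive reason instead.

not well-typed under relevant — unused: ctr, acc — weakening required
counts: val: 3×, req: 1×, env: 1×, ctr (λ-bound): 0×, acc (λ-bound): 0×
left-to-right use order: env, val, val, val, req
typing: well-typed at T2
per-discipline verdicts: ordered ✗, linear ✗, affine ✗, relevant ✗, unrestricted ✓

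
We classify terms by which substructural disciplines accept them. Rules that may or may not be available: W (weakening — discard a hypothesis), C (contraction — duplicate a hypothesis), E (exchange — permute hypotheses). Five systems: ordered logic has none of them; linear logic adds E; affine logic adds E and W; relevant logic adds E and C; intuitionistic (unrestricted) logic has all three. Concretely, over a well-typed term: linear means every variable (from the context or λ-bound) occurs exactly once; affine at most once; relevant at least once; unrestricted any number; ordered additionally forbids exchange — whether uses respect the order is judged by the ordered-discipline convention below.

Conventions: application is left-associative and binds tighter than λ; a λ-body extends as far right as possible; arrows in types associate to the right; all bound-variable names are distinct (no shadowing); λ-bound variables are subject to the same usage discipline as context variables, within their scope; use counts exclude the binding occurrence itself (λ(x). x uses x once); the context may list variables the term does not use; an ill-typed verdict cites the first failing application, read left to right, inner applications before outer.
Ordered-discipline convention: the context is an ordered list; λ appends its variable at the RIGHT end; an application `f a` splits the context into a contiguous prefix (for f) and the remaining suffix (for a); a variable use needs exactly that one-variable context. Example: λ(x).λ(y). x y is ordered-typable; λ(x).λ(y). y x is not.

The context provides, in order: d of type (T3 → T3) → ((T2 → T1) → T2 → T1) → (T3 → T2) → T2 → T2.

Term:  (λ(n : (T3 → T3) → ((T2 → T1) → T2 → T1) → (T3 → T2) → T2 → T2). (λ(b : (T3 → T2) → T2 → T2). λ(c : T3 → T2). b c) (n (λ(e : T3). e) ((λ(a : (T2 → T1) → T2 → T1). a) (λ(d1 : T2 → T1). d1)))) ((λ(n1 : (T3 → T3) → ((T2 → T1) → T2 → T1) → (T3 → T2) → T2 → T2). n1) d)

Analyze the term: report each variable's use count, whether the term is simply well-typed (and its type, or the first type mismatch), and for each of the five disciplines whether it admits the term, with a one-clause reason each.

use counts: d=1, n [bound]=1, b [bound]=1, c [bound]=1, e [bound]=1, a [bound]=1, d1 [bound]=1, n1 [bound]=1
use order (left to right): b, c, n, e, a, d1, n1, d
typing: ✓ — (T3 → T2) → T2 → T2
ordered: ✓ — single-use (d, n, b, c, e, a, d1, n1), ordered derivation ok
linear: ✓ — exactly-once usage across d, n, b, c, e, a, d1, n1
affine: ✓ — at most one use each (d, n, b, c, e, a, d1, n1)
relevant: ✓ — none of d, n, b, c, e, a, d1, n1 goes unused
unrestricted: ✓ — type-checks ((T3 → T2) → T2 → T2) and nothing is barred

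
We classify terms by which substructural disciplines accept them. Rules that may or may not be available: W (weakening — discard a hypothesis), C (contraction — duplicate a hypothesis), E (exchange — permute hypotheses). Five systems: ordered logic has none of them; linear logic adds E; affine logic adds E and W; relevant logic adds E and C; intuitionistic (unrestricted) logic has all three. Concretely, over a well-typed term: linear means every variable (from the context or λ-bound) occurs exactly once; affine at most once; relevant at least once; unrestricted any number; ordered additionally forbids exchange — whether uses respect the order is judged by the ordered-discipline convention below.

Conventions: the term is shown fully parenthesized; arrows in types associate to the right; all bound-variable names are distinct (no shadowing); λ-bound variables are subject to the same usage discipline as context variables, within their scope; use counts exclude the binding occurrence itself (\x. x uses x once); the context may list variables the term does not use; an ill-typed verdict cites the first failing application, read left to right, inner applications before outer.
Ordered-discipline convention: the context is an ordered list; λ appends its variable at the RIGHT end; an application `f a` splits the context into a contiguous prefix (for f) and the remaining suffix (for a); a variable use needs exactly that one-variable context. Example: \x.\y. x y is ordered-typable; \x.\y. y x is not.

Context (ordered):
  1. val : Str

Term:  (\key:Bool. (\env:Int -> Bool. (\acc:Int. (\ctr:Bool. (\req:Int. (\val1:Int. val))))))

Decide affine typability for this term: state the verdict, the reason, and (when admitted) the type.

yes — val, key, env, acc, ctr, req, val1: no repeats, contraction unneeded; term : Bool -> (Int -> Bool) -> Int -> Bool -> Int -> Int -> Str
usage: val: 1×, key (λ-bound): 0×, env (λ-bound): 0×, acc (λ-bound): 0×, ctr (λ-bound): 0×, req (λ-bound): 0×, val1 (λ-bound): 0×
left-to-right use order: val
typing: well-typed at Bool -> (Int -> Bool) -> Int -> Bool -> Int -> Int -> Str
per-discipline verdicts: ordered ✗; linear ✗; affine ✓; relevant ✗; unrestricted ✓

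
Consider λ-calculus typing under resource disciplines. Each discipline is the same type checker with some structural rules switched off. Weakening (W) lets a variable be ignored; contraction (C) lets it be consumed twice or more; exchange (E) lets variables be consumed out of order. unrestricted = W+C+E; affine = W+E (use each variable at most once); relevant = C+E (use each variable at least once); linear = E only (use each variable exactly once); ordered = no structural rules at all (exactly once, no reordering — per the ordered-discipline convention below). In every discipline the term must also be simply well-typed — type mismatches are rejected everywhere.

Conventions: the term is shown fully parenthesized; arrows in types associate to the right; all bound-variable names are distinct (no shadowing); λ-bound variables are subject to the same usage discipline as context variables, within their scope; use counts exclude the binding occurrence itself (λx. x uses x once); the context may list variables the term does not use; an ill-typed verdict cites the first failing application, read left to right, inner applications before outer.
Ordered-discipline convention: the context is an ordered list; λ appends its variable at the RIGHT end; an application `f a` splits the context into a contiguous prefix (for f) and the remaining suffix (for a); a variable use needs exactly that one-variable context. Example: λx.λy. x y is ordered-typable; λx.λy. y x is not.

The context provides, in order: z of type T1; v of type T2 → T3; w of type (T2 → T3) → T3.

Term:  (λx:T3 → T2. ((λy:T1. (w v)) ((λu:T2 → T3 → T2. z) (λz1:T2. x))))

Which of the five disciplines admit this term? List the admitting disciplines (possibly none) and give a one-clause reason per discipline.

admitted by: affine, unrestricted
variable uses: z: 1×, v: 1×, w: 1×, x [bound]: 1×, y [bound]: 0×, u [bound]: 0×, z1 [bound]: 0×
left-to-right use order: w, v, z, x
typing: ✓ — (T3 → T2) → T3
ordered: ✗ — y, u, z1 never used (weakening)
linear: ✗ — y, u, z1 never used (weakening)
affine: ✓ — z, v, w, x, y, u, z1: no repeats, contraction unneeded
relevant: ✗ — y, u, z1 never used (weakening)
unrestricted: ✓ — type-checks ((T3 → T2) → T3) and nothing is barred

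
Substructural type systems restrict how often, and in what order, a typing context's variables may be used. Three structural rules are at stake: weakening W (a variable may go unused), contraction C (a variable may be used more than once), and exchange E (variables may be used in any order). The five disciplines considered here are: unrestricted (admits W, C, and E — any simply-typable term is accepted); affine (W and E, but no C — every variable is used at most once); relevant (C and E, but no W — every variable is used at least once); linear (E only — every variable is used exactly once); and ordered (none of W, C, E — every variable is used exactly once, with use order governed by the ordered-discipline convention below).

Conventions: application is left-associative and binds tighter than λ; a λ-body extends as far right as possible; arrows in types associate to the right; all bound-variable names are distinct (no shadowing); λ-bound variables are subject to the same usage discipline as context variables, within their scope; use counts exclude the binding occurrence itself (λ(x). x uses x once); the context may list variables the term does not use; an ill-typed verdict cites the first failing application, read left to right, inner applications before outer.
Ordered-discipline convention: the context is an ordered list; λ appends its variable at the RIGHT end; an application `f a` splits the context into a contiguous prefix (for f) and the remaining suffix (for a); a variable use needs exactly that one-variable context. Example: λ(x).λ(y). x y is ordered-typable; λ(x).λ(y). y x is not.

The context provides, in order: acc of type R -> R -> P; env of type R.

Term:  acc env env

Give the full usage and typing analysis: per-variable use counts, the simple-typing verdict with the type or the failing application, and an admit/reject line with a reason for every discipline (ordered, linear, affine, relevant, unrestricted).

variable uses: acc=1, env=2
uses in reading order: acc, env, env
typing: well-typed at P
ordered: ✗, uses contraction: env ×2
linear: ✗, uses contraction: env ×2
affine: ✗, uses contraction: env ×2
relevant: ✓, none of acc, env goes unused
unrestricted: ✓, typability at P is all that's needed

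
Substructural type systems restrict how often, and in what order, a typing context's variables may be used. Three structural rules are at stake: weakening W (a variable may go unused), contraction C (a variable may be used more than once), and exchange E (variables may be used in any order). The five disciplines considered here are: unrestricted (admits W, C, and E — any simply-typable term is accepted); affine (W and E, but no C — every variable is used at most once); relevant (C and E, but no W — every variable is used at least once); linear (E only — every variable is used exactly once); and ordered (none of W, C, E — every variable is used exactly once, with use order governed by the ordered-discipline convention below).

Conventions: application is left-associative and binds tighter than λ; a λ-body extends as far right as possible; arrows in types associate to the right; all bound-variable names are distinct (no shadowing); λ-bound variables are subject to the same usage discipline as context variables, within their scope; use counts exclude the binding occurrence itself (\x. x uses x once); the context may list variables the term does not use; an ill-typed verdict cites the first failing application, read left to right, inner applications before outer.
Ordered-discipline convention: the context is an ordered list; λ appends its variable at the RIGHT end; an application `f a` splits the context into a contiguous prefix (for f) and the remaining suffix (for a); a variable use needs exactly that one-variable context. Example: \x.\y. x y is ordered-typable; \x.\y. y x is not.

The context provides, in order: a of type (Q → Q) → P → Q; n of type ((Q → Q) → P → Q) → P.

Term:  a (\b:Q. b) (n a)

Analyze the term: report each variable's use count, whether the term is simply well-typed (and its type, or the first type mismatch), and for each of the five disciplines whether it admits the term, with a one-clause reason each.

counts: a: 2; n: 1; b (λ-bound): 1
uses in reading order: a, b, n, a
typing: ✓ — Q
ordered: ✗, needs contraction — a ×2
linear: ✗, needs contraction — a ×2
affine: ✗, needs contraction — a ×2
relevant: ✓, none of a, n, b goes unused
unrestricted: ✓, typability at Q is all that's needed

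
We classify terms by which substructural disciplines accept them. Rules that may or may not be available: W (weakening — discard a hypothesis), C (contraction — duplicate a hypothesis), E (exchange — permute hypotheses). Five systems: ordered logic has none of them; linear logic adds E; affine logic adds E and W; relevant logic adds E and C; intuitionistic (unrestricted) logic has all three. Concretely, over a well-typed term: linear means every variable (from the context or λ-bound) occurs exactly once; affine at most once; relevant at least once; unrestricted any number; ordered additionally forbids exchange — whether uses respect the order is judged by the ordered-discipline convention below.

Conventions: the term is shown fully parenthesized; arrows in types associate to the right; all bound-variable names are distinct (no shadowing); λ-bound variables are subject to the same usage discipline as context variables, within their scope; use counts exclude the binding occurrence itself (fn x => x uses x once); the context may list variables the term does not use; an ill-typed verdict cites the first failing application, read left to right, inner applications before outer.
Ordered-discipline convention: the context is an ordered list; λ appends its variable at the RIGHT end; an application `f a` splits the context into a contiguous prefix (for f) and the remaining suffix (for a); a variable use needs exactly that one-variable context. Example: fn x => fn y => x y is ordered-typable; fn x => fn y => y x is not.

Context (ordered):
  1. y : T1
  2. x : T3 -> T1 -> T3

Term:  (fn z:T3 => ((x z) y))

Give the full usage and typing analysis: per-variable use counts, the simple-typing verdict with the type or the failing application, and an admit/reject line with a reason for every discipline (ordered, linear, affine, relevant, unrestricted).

usage: y: 1×, x: 1×, z (bound): 1×
use order (left to right): x, z, y
typing: well-typed at T3 -> T3
ordered: ✗ — no contiguous prefix/suffix split fits x, z, y
linear: ✓ — single use per variable (y, x, z)
affine: ✓ — no duplicate uses among y, x, z
relevant: ✓ — y, x, z: all used, weakening unneeded
unrestricted: ✓ — typability at T3 -> T3 is all that's needed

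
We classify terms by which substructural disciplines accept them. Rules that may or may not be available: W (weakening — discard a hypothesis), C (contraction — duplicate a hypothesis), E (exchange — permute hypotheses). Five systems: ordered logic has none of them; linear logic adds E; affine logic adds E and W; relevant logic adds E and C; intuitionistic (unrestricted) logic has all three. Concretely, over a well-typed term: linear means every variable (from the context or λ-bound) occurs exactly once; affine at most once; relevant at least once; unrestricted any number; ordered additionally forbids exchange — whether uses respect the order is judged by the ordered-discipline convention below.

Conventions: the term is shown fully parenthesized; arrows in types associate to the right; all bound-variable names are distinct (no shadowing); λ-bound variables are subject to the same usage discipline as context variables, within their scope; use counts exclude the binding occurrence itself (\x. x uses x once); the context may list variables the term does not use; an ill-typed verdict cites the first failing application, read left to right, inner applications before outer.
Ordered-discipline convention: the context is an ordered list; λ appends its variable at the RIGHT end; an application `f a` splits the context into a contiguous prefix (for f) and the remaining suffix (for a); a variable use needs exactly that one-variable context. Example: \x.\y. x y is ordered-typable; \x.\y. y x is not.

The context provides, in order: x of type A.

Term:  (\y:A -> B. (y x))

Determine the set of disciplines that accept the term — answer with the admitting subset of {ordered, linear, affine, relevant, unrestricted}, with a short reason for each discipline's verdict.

admitted in: linear, affine, relevant, unrestricted
counts: x: 1×, y (bound): 1×
order of uses: y, x
typing: the term checks, with type (A -> B) -> B
ordered ✗ (no ordered split (uses run y, x))
linear ✓ (x, y: one use apiece)
affine ✓ (at most one use each (x, y))
relevant ✓ (none of x, y goes unused)
unrestricted ✓ (type-checks ((A -> B) -> B) and nothing is barred)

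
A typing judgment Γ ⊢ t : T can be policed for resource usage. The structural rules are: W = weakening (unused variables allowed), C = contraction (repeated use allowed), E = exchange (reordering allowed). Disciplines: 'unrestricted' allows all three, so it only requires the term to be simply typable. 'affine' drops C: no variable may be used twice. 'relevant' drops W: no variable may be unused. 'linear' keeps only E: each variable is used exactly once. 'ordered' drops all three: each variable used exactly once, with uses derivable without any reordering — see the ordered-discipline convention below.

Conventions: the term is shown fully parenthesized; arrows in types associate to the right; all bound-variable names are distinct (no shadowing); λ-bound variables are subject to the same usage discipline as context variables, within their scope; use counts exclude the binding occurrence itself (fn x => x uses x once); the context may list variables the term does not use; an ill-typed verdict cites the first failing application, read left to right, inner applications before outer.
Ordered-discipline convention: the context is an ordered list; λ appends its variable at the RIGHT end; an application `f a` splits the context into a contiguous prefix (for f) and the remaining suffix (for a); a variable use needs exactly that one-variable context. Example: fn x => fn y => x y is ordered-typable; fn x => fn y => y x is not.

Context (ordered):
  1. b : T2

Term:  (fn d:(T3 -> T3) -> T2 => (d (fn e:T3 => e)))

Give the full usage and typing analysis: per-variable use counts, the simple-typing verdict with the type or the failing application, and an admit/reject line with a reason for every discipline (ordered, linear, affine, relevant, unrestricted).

counts: b ×0; d (λ-bound) ×1; e (λ-bound) ×1
order of uses: d, e
typing: well-typed — term : ((T3 -> T3) -> T2) -> T2
ordered: ✗ — needs weakening: b unused
linear: ✗ — needs weakening: b unused
affine: ✓ — no duplicate uses among b, d, e
relevant: ✗ — needs weakening: b unused
unrestricted: ✓ — typability at ((T3 -> T3) -> T2) -> T2 is all that's needed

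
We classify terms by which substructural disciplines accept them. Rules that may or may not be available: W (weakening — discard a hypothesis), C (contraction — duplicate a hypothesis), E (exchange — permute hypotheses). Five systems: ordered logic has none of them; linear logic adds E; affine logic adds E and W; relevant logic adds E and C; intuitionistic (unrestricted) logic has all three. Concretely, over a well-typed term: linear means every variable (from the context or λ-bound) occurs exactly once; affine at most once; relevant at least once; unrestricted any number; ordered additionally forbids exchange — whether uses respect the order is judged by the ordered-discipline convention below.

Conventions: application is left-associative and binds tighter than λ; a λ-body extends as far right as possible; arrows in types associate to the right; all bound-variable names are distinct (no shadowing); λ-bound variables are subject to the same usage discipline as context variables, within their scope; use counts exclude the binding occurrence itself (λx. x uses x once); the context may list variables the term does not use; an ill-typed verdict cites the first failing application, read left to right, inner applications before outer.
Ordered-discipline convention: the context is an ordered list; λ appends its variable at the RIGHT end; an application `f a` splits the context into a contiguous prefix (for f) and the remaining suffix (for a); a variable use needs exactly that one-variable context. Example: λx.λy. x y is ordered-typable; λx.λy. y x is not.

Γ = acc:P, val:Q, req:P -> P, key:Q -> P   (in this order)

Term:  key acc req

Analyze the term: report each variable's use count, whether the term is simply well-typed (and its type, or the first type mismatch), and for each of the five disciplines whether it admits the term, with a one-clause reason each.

usage: acc: 1×, val: 0×, req: 1×, key: 1×
uses in reading order: key, acc, req
typing: ill-typed: an application expects Q but receives P
ordered: ✗, a type mismatch blocks all five
linear: ✗, the type mismatch rejects it
affine: ✗, not simply typable
relevant: ✗, fails simple typing
unrestricted: ✗, a type mismatch blocks all five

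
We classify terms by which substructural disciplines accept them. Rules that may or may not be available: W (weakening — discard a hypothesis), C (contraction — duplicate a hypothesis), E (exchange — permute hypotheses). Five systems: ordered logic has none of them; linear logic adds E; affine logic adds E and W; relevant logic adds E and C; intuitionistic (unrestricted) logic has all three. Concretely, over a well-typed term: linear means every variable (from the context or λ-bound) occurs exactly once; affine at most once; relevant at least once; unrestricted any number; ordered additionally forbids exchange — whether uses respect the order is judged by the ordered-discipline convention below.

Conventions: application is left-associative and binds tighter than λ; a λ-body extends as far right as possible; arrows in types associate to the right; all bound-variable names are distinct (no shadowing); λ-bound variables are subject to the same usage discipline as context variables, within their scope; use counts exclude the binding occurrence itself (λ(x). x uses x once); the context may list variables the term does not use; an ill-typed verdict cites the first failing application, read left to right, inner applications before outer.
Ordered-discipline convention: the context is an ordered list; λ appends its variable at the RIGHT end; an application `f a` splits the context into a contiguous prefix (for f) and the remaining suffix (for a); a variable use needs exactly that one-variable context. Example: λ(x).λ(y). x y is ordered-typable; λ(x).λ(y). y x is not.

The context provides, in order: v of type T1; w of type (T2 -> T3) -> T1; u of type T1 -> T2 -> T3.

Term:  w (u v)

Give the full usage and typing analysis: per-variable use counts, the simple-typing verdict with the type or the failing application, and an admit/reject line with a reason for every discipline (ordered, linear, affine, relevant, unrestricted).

usage: v: 1×, w: 1×, u: 1×
use order (left to right): w, u, v
typing: well-typed — term : T1
ordered: ✗, no contiguous prefix/suffix split fits w, u, v
linear: ✓, single use per variable (v, w, u)
affine: ✓, at most one use each (v, w, u)
relevant: ✓, at least one use each (v, w, u)
unrestricted: ✓, well-typed at T1; no restrictions here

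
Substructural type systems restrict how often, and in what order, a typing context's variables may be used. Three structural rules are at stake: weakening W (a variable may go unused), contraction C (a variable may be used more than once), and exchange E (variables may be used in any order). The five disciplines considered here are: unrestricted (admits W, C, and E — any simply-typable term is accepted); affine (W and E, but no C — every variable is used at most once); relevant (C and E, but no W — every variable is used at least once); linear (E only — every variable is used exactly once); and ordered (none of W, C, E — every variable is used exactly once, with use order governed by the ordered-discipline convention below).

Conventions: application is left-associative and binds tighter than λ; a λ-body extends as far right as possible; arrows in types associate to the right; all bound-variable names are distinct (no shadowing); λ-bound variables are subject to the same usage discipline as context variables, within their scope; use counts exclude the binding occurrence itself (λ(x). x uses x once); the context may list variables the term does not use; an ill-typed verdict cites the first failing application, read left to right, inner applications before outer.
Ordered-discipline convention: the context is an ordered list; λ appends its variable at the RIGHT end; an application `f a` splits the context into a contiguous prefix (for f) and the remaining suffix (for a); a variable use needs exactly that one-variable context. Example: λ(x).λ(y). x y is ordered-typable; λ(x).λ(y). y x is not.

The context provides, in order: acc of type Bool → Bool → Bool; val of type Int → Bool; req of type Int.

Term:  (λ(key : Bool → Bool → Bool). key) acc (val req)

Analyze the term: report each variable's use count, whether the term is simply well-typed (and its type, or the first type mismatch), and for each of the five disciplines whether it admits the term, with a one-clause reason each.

counts: acc: 1×; val: 1×; req: 1×; key (bound): 1×
order of uses: key, acc, val, req
typing: well-typed at Bool → Bool
ordered: ✓ — acc, val, req, key: once each, no exchange needed
linear: ✓ — exactly-once usage across acc, val, req, key
affine: ✓ — at most one use each (acc, val, req, key)
relevant: ✓ — at least one use each (acc, val, req, key)
unrestricted: ✓ — typability at Bool → Bool is all that's needed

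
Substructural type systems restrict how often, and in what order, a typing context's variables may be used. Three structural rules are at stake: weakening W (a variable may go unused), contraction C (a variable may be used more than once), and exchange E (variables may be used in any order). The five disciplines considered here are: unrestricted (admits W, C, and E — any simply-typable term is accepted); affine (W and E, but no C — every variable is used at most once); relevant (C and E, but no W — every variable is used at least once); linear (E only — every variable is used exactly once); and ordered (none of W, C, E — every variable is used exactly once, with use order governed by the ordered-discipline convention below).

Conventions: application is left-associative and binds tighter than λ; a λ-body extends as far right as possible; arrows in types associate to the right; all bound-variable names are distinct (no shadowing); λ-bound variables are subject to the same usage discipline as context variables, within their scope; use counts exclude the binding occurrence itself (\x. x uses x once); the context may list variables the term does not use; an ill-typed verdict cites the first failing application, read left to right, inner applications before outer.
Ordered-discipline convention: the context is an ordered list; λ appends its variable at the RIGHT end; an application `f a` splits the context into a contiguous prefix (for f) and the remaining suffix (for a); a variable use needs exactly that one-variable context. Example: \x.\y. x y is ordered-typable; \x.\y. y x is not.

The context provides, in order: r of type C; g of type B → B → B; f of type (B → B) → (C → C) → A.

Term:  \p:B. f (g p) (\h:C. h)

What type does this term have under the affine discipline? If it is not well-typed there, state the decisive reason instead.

term : B → A
use counts: r: 0×; g: 1×; f: 1×; p (bound): 1×; h (bound): 1×
uses in reading order: f, g, p, h
typing: the term checks, with type B → A
summary: ordered ✗; linear ✗; affine ✓; relevant ✗; unrestricted ✓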